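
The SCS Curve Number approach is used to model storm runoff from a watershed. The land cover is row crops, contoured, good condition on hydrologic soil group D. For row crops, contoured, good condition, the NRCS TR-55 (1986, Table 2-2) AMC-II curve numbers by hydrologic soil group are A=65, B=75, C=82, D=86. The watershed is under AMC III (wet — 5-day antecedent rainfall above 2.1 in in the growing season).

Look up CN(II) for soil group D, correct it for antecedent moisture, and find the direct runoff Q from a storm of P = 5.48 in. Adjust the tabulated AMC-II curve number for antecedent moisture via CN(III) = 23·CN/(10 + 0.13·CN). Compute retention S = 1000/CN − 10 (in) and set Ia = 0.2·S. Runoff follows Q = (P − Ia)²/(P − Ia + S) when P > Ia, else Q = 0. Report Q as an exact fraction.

NRCS table: row crops, contoured, good condition, soil group D → CN(II) = 86
Adjust CN=86 to AMC III: 23·86/(10 + 0.13·86) → 1978 ÷ (1059/50) = 98900/1059 ≈ 93.390
S = 1000/(98900/1059) − 10 = 700/989 in ≈ 0.708 in
Ia = 0.2·(700/989) = 140/989 in ≈ 0.142 in
Excess rainfall: 5.480 − 0.142 = 5.338 in; P > Ia so Q > 0
Runoff Q = (P−Ia)²/(P−Ia+S) = (5.338)²/(5.338+0.708) = 17422152049/3696214425 ≈ 4.714 in

Q = 17422152049/3696214425 in ≈ 4.714 in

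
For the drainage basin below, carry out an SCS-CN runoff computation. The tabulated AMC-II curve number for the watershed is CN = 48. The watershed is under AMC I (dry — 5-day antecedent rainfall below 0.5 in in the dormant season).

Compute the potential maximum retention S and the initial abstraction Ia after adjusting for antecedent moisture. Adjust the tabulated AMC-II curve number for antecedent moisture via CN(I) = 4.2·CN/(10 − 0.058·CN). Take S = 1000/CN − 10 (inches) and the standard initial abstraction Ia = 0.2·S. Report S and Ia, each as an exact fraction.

CN(I) from CN(II)=48: (4.2·48)/(10 − 0.058·48) = 12600/451 ≈ 27.938
Retention S: 1000/CN − 10 with CN=27.938 → S = 1625/63 ≈ 25.794 in
Initial abstraction Ia = S/5 = (1625/63)/5 = 325/63 ≈ 5.159 in

S = 1625/63 in ≈ 25.794 in; Ia = 325/63 in ≈ 5.159 in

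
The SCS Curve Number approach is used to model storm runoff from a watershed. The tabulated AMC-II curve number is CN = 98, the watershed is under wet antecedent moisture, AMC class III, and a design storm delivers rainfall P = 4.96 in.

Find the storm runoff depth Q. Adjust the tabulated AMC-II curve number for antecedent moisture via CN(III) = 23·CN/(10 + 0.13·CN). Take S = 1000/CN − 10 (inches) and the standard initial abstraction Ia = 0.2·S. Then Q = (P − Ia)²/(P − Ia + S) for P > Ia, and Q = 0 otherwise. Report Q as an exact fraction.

Q = 4847501376/998437475 in ≈ 4.855 in

Wet (AMC III): CN(III) = 23·98/(10 + 0.13·98) = 2254/(1137/50) = 112700/1137 ≈ 99.120
Retention S: 1000/CN − 10 with CN=99.120 → S = 100/1127 ≈ 0.089 in
Initial abstraction Ia = S/5 = (100/1127)/5 = 20/1127 ≈ 0.018 in
P − Ia = 4.960 − 0.018 = 139248/28175 ≈ 4.942 in (> 0, runoff occurs)
Q = (139248/28175)²/((139248/28175) + 100/1127) = (19390005504/793830625)/(141748/28175) = 4847501376/998437475 in ≈ 4.855 in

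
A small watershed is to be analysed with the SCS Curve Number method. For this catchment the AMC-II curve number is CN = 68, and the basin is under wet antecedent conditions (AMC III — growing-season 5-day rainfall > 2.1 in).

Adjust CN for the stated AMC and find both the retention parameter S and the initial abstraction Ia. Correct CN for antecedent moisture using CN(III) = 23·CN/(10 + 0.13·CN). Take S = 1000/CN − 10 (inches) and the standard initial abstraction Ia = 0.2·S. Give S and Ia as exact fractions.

CN(III) from CN(II)=68: (23·68)/(10 + 0.13·68) = 39100/471 ≈ 83.015
S = 1000/(39100/471) − 10 = 800/391 in ≈ 2.046 in
Initial abstraction Ia = S/5 = (800/391)/5 = 160/391 ≈ 0.409 in

S = 800/391 in ≈ 2.046 in; Ia = 160/391 in ≈ 0.409 in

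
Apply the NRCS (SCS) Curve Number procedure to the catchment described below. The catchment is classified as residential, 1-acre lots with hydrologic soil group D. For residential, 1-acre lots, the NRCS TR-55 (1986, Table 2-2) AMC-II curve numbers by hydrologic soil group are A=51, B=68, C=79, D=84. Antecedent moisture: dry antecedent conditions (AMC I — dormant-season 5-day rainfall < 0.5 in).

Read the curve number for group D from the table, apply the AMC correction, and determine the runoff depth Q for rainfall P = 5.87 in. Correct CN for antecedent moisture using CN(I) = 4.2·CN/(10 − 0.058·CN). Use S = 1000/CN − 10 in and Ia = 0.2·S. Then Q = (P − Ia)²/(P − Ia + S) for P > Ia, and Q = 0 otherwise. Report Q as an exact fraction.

Q = 47902763689/18472034700 in ≈ 2.593 in

NRCS table: residential, 1-acre lots, soil group D → CN(II) = 84
CN(I) from CN(II)=84: (4.2·84)/(10 − 0.058·84) = 44100/641 ≈ 68.799
Retention S: 1000/CN − 10 with CN=68.799 → S = 2000/441 ≈ 4.535 in
Ia = 0.2·(2000/441) = 400/441 in ≈ 0.907 in
Since P=5.870 > Ia=0.907: effective rainfall P−Ia = 218867/44100 in
Q: (218867/44100)² ÷ (418867/44100) = 47902763689/18472034700 in (≈ 2.593 in)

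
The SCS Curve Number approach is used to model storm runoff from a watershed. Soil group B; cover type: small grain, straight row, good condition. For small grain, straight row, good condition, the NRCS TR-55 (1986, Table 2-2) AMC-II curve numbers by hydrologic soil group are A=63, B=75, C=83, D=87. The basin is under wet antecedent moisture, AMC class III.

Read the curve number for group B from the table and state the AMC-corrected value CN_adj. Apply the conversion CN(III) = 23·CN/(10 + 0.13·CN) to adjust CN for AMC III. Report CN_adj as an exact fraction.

NRCS table: small grain, straight row, good condition, soil group B → CN(II) = 75
Adjust CN=75 to AMC III: 23·75/(10 + 0.13·75) → 1725 ÷ (79/4) = 6900/79 ≈ 87.342

CN_adj = 6900/79 ≈ 87.342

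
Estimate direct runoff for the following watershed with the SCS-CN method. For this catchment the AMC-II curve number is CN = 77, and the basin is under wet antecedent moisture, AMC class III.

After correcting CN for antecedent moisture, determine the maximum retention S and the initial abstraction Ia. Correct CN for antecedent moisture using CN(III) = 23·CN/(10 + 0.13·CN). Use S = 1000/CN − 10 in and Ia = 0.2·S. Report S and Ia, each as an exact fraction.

S = 100/77 in ≈ 1.299 in; Ia = 20/77 in ≈ 0.260 in

CN(III) from CN(II)=77: (23·77)/(10 + 0.13·77) = 7700/87 ≈ 88.506
Retention S: 1000/CN − 10 with CN=88.506 → S = 100/77 ≈ 1.299 in
Ia = 0.2S: 0.2·1.299 = 0.260 in (exactly 20/77)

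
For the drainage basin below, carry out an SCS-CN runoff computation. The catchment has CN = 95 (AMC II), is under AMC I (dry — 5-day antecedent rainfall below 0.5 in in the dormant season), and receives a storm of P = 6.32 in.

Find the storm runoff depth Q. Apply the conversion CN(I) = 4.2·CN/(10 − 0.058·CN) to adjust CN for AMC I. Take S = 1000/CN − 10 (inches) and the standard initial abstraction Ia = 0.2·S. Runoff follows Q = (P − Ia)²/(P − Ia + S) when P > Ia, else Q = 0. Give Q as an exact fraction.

CN(I) from CN(II)=95: (4.2·95)/(10 − 0.058·95) = 39900/449 ≈ 88.864
Max retention: S = 1000/(39900/449) − 10 = 500/399 in (≈ 1.253 in)
Ia = 0.2S: 0.2·1.253 = 0.251 in (exactly 100/399)
Since P=6.320 > Ia=0.251: effective rainfall P−Ia = 60542/9975 in
Q: (60542/9975)² ÷ (73042/9975) = 1832666882/364296975 in (≈ 5.031 in)

Q = 1832666882/364296975 in ≈ 5.031 in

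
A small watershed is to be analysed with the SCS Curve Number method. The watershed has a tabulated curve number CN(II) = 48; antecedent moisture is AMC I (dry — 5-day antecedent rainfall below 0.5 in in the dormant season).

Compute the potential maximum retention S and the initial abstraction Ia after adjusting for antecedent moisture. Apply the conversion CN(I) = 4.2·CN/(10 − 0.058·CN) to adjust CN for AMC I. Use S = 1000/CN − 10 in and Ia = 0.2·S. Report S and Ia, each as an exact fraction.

Adjust CN=48 to AMC I: 4.2·48/(10 − 0.058·48) → (1008/5) ÷ (902/125) = 12600/451 ≈ 27.938
Retention S: 1000/CN − 10 with CN=27.938 → S = 1625/63 ≈ 25.794 in
Ia = 0.2·(1625/63) = 325/63 in ≈ 5.159 in

S = 1625/63 in ≈ 25.794 in; Ia = 325/63 in ≈ 5.159 in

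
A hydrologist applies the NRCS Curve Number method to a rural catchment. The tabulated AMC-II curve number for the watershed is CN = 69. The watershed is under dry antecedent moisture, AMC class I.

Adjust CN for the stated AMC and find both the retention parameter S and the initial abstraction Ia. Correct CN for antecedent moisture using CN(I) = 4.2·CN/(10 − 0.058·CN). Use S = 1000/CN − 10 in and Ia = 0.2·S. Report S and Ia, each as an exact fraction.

Adjust CN=69 to AMC I: 4.2·69/(10 − 0.058·69) → (1449/5) ÷ (2999/500) = 144900/2999 ≈ 48.316
Max retention: S = 1000/(144900/2999) − 10 = 15500/1449 in (≈ 10.697 in)
Initial abstraction Ia = S/5 = (15500/1449)/5 = 3100/1449 ≈ 2.139 in

S = 15500/1449 in ≈ 10.697 in; Ia = 3100/1449 in ≈ 2.139 in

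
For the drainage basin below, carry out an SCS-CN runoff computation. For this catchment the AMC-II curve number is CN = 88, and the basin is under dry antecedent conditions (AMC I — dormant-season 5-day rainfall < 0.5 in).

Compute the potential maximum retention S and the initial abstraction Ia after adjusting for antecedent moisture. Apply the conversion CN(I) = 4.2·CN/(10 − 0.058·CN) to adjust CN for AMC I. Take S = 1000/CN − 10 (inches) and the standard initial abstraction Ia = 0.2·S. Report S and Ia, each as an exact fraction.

Dry (AMC I): CN(I) = 4.2·88/(10 − 0.058·88) = (1848/5)/(612/125) = 3850/51 ≈ 75.490
Max retention: S = 1000/(3850/51) − 10 = 250/77 in (≈ 3.247 in)
Ia = 0.2S: 0.2·3.247 = 0.649 in (exactly 50/77)

S = 250/77 in ≈ 3.247 in; Ia = 50/77 in ≈ 0.649 in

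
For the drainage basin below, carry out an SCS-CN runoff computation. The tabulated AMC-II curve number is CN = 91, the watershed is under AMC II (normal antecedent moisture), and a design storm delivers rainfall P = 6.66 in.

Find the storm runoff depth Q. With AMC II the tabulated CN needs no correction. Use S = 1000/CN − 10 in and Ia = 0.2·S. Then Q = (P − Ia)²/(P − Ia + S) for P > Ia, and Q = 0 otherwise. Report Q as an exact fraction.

Average conditions: CN = 91 (no AMC adjustment).
Retention S: 1000/CN − 10 with CN=91.000 → S = 90/91 ≈ 0.989 in
Ia = 0.2S: 0.2·0.989 = 0.198 in (exactly 18/91)
Since P=6.660 > Ia=0.198: effective rainfall P−Ia = 29403/4550 in
Q: (29403/4550)² ÷ (33903/4550) = 96059601/17139850 in (≈ 5.604 in)

Q = 96059601/17139850 in ≈ 5.604 in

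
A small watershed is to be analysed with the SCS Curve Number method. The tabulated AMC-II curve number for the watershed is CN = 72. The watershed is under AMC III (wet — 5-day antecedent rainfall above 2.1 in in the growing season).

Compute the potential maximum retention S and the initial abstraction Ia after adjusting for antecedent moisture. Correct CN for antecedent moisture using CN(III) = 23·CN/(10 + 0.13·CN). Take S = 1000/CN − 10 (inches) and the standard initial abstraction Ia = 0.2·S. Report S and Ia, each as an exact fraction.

Wet (AMC III): CN(III) = 23·72/(10 + 0.13·72) = 1656/(484/25) = 10350/121 ≈ 85.537
S = 1000/(10350/121) − 10 = 350/207 in ≈ 1.691 in
Ia = 0.2·(350/207) = 70/207 in ≈ 0.338 in

S = 350/207 in ≈ 1.691 in; Ia = 70/207 in ≈ 0.338 in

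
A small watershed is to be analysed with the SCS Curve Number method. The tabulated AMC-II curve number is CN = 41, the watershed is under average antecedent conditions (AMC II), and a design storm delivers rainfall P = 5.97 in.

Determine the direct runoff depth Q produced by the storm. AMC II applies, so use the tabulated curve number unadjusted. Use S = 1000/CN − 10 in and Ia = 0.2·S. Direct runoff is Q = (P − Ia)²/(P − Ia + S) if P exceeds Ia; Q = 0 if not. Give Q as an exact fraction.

CN(II) = 41; AMC II needs no correction.
Retention S: 1000/CN − 10 with CN=41.000 → S = 590/41 ≈ 14.390 in
Ia = 0.2S: 0.2·14.390 = 2.878 in (exactly 118/41)
P − Ia = 5.970 − 2.878 = 12677/4100 ≈ 3.092 in (> 0, runoff occurs)
Q: (12677/4100)² ÷ (71677/4100) = 160706329/293875700 in (≈ 0.547 in)

Q = 160706329/293875700 in ≈ 0.547 in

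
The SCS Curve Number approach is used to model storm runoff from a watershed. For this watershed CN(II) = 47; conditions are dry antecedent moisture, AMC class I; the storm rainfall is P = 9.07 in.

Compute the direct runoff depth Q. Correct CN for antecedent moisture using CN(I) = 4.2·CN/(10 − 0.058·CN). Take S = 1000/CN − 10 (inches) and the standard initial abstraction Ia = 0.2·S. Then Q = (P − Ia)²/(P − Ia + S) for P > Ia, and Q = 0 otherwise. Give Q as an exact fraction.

Adjust CN=47 to AMC I: 4.2·47/(10 − 0.058·47) → (987/5) ÷ (3637/500) = 98700/3637 ≈ 27.138
Max retention: S = 1000/(98700/3637) − 10 = 26500/987 in (≈ 26.849 in)
Ia = 0.2S: 0.2·26.849 = 5.370 in (exactly 5300/987)
P − Ia = 9.070 − 5.370 = 365209/98700 ≈ 3.700 in (> 0, runoff occurs)
Q: (365209/98700)² ÷ (3015209/98700) = 133377613681/297601128300 in (≈ 0.448 in)

Q = 133377613681/297601128300 in ≈ 0.448 in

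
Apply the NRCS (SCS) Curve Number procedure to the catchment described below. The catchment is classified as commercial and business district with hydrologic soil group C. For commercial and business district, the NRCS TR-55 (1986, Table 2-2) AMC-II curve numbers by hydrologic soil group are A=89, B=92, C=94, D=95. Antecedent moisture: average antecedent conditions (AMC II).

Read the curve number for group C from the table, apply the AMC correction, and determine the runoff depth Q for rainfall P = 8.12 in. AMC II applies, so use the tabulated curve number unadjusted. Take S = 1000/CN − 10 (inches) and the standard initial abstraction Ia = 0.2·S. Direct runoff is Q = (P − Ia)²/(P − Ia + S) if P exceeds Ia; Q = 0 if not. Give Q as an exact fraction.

Q = 88190881/11915675 in ≈ 7.401 in

NRCS table: commercial and business district, soil group C → CN(II) = 94
AMC II — tabulated CN = 94 applies directly.
Retention S: 1000/CN − 10 with CN=94.000 → S = 30/47 ≈ 0.638 in
Ia = 0.2·(30/47) = 6/47 in ≈ 0.128 in
P − Ia = 8.120 − 0.128 = 9391/1175 ≈ 7.992 in (> 0, runoff occurs)
Q = (9391/1175)²/((9391/1175) + 30/47) = (88190881/1380625)/(10141/1175) = 88190881/11915675 in ≈ 7.401 in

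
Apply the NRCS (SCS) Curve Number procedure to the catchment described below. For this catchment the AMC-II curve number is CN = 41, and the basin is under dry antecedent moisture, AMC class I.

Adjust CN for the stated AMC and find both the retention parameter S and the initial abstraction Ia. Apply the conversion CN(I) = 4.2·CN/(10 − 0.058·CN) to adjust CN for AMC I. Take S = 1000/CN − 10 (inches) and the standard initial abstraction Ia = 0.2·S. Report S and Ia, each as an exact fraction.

S = 29500/861 in ≈ 34.262 in; Ia = 5900/861 in ≈ 6.852 in

CN(I) from CN(II)=41: (4.2·41)/(10 − 0.058·41) = 86100/3811 ≈ 22.592
S = 1000/(86100/3811) − 10 = 29500/861 in ≈ 34.262 in
Ia = 0.2S: 0.2·34.262 = 6.852 in (exactly 5900/861)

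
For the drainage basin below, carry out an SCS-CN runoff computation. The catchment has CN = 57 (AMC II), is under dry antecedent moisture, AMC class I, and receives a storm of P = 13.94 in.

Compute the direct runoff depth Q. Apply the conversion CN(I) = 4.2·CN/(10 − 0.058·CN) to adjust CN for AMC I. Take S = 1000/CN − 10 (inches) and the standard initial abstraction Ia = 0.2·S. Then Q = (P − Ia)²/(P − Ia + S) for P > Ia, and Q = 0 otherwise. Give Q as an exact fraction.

Q = 383543637481/101404393650 in ≈ 3.782 in

CN(I) from CN(II)=57: (4.2·57)/(10 − 0.058·57) = 119700/3347 ≈ 35.763
Retention S: 1000/CN − 10 with CN=35.763 → S = 21500/1197 ≈ 17.962 in
Ia = 0.2S: 0.2·17.962 = 3.592 in (exactly 4300/1197)
Excess rainfall: 13.940 − 3.592 = 10.348 in; P > Ia so Q > 0
Runoff Q = (P−Ia)²/(P−Ia+S) = (10.348)²/(10.348+17.962) = 383543637481/101404393650 ≈ 3.782 in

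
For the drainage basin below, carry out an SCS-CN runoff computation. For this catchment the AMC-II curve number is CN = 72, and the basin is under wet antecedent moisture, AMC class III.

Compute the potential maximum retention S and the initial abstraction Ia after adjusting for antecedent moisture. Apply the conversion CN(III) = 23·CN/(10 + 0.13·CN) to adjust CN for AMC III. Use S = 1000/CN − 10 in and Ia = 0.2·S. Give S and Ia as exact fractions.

CN(III) from CN(II)=72: (23·72)/(10 + 0.13·72) = 10350/121 ≈ 85.537
Retention S: 1000/CN − 10 with CN=85.537 → S = 350/207 ≈ 1.691 in
Initial abstraction Ia = S/5 = (350/207)/5 = 70/207 ≈ 0.338 in

S = 350/207 in ≈ 1.691 in; Ia = 70/207 in ≈ 0.338 in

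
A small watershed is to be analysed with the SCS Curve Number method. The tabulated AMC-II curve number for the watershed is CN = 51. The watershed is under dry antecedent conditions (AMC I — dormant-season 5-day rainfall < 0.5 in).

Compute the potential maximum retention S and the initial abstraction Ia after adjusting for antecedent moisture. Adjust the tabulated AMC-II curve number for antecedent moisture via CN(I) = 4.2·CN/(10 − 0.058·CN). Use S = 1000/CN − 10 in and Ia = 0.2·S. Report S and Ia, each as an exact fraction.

Adjust CN=51 to AMC I: 4.2·51/(10 − 0.058·51) → (1071/5) ÷ (3521/500) = 15300/503 ≈ 30.417
Retention S: 1000/CN − 10 with CN=30.417 → S = 3500/153 ≈ 22.876 in
Ia = 0.2S: 0.2·22.876 = 4.575 in (exactly 700/153)

S = 3500/153 in ≈ 22.876 in; Ia = 700/153 in ≈ 4.575 in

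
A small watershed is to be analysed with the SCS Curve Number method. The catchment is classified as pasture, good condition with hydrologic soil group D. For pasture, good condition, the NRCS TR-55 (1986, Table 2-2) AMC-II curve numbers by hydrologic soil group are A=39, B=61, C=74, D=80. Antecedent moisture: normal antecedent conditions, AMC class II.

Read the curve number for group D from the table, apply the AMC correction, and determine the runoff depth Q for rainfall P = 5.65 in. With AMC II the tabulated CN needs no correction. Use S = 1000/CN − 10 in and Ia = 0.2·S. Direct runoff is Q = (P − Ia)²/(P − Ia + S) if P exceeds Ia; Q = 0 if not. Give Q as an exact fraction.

NRCS table: pasture, good condition, soil group D → CN(II) = 80
Average conditions: CN = 80 (no AMC adjustment).
Max retention: S = 1000/80 − 10 = 5/2 in (≈ 2.500 in)
Ia = 0.2·(5/2) = 1/2 in ≈ 0.500 in
Excess rainfall: 5.650 − 0.500 = 5.150 in; P > Ia so Q > 0
Q = (103/20)²/((103/20) + 5/2) = (10609/400)/(153/20) = 10609/3060 in ≈ 3.467 in

Q = 10609/3060 in ≈ 3.467 in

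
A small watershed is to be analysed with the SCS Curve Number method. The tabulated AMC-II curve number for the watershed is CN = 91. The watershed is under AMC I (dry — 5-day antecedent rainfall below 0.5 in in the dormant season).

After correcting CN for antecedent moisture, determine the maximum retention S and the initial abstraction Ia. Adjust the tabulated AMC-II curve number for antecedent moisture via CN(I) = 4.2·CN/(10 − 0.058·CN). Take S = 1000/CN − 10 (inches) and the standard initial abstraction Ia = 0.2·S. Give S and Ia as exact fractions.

Dry (AMC I): CN(I) = 4.2·91/(10 − 0.058·91) = (1911/5)/(2361/500) = 63700/787 ≈ 80.940
S = 1000/(63700/787) − 10 = 1500/637 in ≈ 2.355 in
Ia = 0.2·(1500/637) = 300/637 in ≈ 0.471 in

S = 1500/637 in ≈ 2.355 in; Ia = 300/637 in ≈ 0.471 in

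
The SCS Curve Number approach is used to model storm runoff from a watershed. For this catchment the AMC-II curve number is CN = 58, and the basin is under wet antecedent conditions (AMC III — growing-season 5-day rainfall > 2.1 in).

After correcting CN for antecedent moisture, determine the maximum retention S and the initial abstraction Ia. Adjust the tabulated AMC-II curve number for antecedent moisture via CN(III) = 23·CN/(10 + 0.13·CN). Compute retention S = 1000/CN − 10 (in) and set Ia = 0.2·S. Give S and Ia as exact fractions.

S = 2100/667 in ≈ 3.148 in; Ia = 420/667 in ≈ 0.630 in

Wet (AMC III): CN(III) = 23·58/(10 + 0.13·58) = 1334/(877/50) = 66700/877 ≈ 76.055
Retention S: 1000/CN − 10 with CN=76.055 → S = 2100/667 ≈ 3.148 in
Ia = 0.2·(2100/667) = 420/667 in ≈ 0.630 in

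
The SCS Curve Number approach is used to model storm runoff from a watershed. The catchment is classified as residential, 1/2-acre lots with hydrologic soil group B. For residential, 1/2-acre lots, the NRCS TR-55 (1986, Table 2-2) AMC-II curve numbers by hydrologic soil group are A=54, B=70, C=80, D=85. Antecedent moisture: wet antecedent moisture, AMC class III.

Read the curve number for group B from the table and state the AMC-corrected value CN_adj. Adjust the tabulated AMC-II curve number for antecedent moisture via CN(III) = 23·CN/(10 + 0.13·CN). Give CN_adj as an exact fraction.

NRCS table: residential, 1/2-acre lots, soil group B → CN(II) = 70
Wet (AMC III): CN(III) = 23·70/(10 + 0.13·70) = 1610/(191/10) = 16100/191 ≈ 84.293

CN_adj = 16100/191 ≈ 84.293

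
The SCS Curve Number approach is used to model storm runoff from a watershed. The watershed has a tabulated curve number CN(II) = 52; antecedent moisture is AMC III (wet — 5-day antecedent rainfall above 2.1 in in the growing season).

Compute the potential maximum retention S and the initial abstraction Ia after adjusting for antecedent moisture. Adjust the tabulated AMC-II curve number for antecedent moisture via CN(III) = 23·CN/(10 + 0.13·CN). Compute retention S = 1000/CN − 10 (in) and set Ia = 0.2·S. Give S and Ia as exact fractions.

S = 1200/299 in ≈ 4.013 in; Ia = 240/299 in ≈ 0.803 in

CN(III) from CN(II)=52: (23·52)/(10 + 0.13·52) = 29900/419 ≈ 71.360
S = 1000/(29900/419) − 10 = 1200/299 in ≈ 4.013 in
Initial abstraction Ia = S/5 = (1200/299)/5 = 240/299 ≈ 0.803 in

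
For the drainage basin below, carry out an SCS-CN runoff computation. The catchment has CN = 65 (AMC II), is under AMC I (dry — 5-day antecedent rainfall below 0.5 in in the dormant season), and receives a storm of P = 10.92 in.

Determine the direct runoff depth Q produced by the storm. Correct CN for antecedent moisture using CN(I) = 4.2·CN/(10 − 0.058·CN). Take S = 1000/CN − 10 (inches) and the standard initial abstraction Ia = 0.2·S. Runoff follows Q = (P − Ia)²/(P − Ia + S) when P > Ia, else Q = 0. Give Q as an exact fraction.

Adjust CN=65 to AMC I: 4.2·65/(10 − 0.058·65) → 273 ÷ (623/100) = 3900/89 ≈ 43.820
Retention S: 1000/CN − 10 with CN=43.820 → S = 500/39 ≈ 12.821 in
Ia = 0.2S: 0.2·12.821 = 2.564 in (exactly 100/39)
Since P=10.920 > Ia=2.564: effective rainfall P−Ia = 8147/975 in
Q = (8147/975)²/((8147/975) + 500/39) = (66373609/950625)/(20647/975) = 66373609/20130825 in ≈ 3.297 in

Q = 66373609/20130825 in ≈ 3.297 in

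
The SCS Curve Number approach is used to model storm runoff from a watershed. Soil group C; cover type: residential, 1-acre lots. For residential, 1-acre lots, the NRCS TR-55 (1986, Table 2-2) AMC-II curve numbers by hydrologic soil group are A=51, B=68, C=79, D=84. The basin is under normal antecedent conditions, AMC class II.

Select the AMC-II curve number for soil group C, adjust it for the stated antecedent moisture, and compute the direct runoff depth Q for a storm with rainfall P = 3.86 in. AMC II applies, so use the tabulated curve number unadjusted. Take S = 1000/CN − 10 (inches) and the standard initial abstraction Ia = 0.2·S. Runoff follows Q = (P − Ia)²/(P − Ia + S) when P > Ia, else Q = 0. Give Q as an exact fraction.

Q = 172843609/93405650 in ≈ 1.850 in

NRCS table: residential, 1-acre lots, soil group C → CN(II) = 79
AMC II — tabulated CN = 79 applies directly.
S = 1000/79 − 10 = 210/79 in ≈ 2.658 in
Ia = 0.2S: 0.2·2.658 = 0.532 in (exactly 42/79)
Since P=3.860 > Ia=0.532: effective rainfall P−Ia = 13147/3950 in
Runoff Q = (P−Ia)²/(P−Ia+S) = (3.328)²/(3.328+2.658) = 172843609/93405650 ≈ 1.850 in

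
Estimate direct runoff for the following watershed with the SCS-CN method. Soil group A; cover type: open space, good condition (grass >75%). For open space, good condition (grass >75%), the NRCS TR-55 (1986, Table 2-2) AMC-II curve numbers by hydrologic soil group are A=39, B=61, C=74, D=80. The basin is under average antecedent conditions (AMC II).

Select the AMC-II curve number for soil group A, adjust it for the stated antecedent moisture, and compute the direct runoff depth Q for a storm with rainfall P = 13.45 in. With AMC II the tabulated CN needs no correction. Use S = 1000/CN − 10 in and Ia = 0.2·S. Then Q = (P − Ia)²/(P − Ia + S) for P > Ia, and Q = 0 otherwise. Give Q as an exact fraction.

NRCS table: open space, good condition (grass >75%), soil group A → CN(II) = 39
CN(II) = 39; AMC II needs no correction.
Max retention: S = 1000/39 − 10 = 610/39 in (≈ 15.641 in)
Ia = 0.2S: 0.2·15.641 = 3.128 in (exactly 122/39)
Excess rainfall: 13.450 − 3.128 = 10.322 in; P > Ia so Q > 0
Runoff Q = (P−Ia)²/(P−Ia+S) = (10.322)²/(10.322+15.641) = 64818601/15795780 ≈ 4.104 in

Q = 64818601/15795780 in ≈ 4.104 in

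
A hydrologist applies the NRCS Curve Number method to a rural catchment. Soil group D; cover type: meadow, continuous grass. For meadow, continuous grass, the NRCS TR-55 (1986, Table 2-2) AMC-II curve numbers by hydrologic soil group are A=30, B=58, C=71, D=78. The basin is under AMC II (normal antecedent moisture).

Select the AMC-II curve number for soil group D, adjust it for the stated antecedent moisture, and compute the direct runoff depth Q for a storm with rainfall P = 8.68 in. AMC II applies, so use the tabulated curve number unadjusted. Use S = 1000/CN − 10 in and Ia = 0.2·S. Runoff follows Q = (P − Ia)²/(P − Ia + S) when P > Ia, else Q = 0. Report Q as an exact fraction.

Q = 62615569/10396425 in ≈ 6.023 in

NRCS table: meadow, continuous grass, soil group D → CN(II) = 78
CN(II) = 78; AMC II needs no correction.
Max retention: S = 1000/78 − 10 = 110/39 in (≈ 2.821 in)
Initial abstraction Ia = S/5 = (110/39)/5 = 22/39 ≈ 0.564 in
Since P=8.680 > Ia=0.564: effective rainfall P−Ia = 7913/975 in
Q = (7913/975)²/((7913/975) + 110/39) = (62615569/950625)/(10663/975) = 62615569/10396425 in ≈ 6.023 in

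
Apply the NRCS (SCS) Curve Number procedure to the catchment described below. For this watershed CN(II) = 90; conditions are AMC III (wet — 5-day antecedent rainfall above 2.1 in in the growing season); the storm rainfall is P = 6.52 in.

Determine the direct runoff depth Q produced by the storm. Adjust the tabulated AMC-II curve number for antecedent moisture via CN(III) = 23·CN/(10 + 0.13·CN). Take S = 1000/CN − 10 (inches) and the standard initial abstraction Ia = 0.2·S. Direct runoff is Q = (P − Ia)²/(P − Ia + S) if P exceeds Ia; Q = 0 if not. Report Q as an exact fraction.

Q = 1104964081/184959675 in ≈ 5.974 in

Adjust CN=90 to AMC III: 23·90/(10 + 0.13·90) → 2070 ÷ (217/10) = 20700/217 ≈ 95.392
Max retention: S = 1000/(20700/217) − 10 = 100/207 in (≈ 0.483 in)
Ia = 0.2·(100/207) = 20/207 in ≈ 0.097 in
Excess rainfall: 6.520 − 0.097 = 6.423 in; P > Ia so Q > 0
Q: (33241/5175)² ÷ (35741/5175) = 1104964081/184959675 in (≈ 5.974 in)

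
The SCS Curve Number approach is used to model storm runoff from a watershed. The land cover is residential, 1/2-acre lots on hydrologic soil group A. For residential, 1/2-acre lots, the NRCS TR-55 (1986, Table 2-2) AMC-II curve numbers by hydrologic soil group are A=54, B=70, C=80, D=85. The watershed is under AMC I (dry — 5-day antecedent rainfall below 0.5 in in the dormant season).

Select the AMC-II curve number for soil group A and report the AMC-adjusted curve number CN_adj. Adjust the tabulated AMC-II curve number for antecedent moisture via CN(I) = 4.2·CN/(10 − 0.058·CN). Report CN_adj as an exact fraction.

CN_adj = 56700/1717 ≈ 33.023

NRCS table: residential, 1/2-acre lots, soil group A → CN(II) = 54
Adjust CN=54 to AMC I: 4.2·54/(10 − 0.058·54) → (1134/5) ÷ (1717/250) = 56700/1717 ≈ 33.023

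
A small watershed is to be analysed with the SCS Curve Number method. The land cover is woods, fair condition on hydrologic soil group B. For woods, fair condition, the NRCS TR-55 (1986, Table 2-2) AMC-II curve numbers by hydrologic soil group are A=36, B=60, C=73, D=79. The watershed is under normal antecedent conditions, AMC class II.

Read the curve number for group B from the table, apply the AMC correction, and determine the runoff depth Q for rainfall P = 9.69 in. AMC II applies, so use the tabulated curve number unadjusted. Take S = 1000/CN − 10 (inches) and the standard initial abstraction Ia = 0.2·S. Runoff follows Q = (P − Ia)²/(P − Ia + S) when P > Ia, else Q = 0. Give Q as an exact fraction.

NRCS table: woods, fair condition, soil group B → CN(II) = 60
AMC II — tabulated CN = 60 applies directly.
Retention S: 1000/CN − 10 with CN=60.000 → S = 20/3 ≈ 6.667 in
Ia = 0.2S: 0.2·6.667 = 1.333 in (exactly 4/3)
P − Ia = 9.690 − 1.333 = 2507/300 ≈ 8.357 in (> 0, runoff occurs)
Q: (2507/300)² ÷ (4507/300) = 6285049/1352100 in (≈ 4.648 in)

Q = 6285049/1352100 in ≈ 4.648 in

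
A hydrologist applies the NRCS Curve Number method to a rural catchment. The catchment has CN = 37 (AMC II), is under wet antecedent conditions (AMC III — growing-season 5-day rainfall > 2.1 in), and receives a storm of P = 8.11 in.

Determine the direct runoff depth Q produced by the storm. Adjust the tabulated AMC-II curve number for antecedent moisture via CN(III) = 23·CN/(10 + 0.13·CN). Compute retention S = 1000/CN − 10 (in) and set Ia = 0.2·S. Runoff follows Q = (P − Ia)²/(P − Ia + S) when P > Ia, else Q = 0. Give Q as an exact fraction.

Q = 318277633921/101623101100 in ≈ 3.132 in

Wet (AMC III): CN(III) = 23·37/(10 + 0.13·37) = 851/(1481/100) = 85100/1481 ≈ 57.461
S = 1000/(85100/1481) − 10 = 6300/851 in ≈ 7.403 in
Ia = 0.2·(6300/851) = 1260/851 in ≈ 1.481 in
Excess rainfall: 8.110 − 1.481 = 6.629 in; P > Ia so Q > 0
Q: (564161/85100)² ÷ (1194161/85100) = 318277633921/101623101100 in (≈ 3.132 in)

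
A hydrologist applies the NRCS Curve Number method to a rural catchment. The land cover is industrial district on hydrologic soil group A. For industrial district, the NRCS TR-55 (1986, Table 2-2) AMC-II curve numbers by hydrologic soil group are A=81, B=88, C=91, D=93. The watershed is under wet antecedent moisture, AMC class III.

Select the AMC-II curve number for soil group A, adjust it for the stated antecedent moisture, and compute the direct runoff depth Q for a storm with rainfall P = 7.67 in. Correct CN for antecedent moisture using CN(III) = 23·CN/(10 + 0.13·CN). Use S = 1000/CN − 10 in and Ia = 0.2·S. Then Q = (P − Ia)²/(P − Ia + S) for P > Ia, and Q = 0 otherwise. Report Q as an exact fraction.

Q = 1934661228241/294525582300 in ≈ 6.569 in

NRCS table: industrial district, soil group A → CN(II) = 81
Wet (AMC III): CN(III) = 23·81/(10 + 0.13·81) = 1863/(2053/100) = 186300/2053 ≈ 90.745
Retention S: 1000/CN − 10 with CN=90.745 → S = 1900/1863 ≈ 1.020 in
Ia = 0.2·(1900/1863) = 380/1863 in ≈ 0.204 in
P − Ia = 7.670 − 0.204 = 1390921/186300 ≈ 7.466 in (> 0, runoff occurs)
Runoff Q = (P−Ia)²/(P−Ia+S) = (7.466)²/(7.466+1.020) = 1934661228241/294525582300 ≈ 6.569 in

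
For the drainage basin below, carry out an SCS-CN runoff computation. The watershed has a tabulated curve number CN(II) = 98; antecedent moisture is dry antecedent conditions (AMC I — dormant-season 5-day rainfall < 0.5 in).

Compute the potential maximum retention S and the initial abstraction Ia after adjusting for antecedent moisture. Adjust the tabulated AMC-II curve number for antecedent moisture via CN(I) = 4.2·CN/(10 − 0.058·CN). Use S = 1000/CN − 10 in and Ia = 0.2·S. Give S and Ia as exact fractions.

Adjust CN=98 to AMC I: 4.2·98/(10 − 0.058·98) → (2058/5) ÷ (1079/250) = 102900/1079 ≈ 95.366
Retention S: 1000/CN − 10 with CN=95.366 → S = 500/1029 ≈ 0.486 in
Initial abstraction Ia = S/5 = (500/1029)/5 = 100/1029 ≈ 0.097 in

S = 500/1029 in ≈ 0.486 in; Ia = 100/1029 in ≈ 0.097 in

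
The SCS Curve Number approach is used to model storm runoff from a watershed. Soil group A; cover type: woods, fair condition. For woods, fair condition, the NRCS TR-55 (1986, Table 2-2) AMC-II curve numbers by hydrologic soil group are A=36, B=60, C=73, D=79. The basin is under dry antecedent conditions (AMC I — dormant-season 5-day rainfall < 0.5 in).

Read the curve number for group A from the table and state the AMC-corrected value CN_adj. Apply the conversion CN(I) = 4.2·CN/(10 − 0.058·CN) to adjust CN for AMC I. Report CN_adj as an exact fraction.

NRCS table: woods, fair condition, soil group A → CN(II) = 36
CN(I) from CN(II)=36: (4.2·36)/(10 − 0.058·36) = 18900/989 ≈ 19.110

CN_adj = 18900/989 ≈ 19.110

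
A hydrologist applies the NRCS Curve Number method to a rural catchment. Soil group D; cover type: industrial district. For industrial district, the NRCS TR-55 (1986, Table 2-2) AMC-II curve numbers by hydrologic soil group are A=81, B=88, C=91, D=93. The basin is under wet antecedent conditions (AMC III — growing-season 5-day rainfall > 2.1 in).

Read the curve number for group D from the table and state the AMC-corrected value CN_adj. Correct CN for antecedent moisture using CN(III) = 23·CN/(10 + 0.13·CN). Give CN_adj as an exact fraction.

NRCS table: industrial district, soil group D → CN(II) = 93
Wet (AMC III): CN(III) = 23·93/(10 + 0.13·93) = 2139/(2209/100) = 213900/2209 ≈ 96.831

CN_adj = 213900/2209 ≈ 96.831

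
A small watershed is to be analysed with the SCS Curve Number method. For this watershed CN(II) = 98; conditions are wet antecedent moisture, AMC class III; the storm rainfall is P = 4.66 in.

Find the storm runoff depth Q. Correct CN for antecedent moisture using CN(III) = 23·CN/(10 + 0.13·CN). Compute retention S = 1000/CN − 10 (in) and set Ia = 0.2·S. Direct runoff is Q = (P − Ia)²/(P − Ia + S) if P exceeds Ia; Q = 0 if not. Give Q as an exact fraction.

Q = 68429851281/15022402850 in ≈ 4.555 in

CN(III) from CN(II)=98: (23·98)/(10 + 0.13·98) = 112700/1137 ≈ 99.120
S = 1000/(112700/1137) − 10 = 100/1127 in ≈ 0.089 in
Ia = 0.2·(100/1127) = 20/1127 in ≈ 0.018 in
P − Ia = 4.660 − 0.018 = 261591/56350 ≈ 4.642 in (> 0, runoff occurs)
Q = (261591/56350)²/((261591/56350) + 100/1127) = (68429851281/3175322500)/(266591/56350) = 68429851281/15022402850 in ≈ 4.555 in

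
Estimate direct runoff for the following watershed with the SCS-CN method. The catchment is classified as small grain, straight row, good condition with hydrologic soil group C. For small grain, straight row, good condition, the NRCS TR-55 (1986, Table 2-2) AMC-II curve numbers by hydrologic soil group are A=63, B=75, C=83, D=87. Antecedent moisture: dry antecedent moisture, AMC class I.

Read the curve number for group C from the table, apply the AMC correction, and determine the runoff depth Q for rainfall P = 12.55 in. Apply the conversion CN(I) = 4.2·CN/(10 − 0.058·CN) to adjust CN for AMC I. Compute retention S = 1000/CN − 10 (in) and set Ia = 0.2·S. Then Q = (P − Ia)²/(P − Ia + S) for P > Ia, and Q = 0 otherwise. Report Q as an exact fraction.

Q = 162806601049/19991965980 in ≈ 8.144 in

NRCS table: small grain, straight row, good condition, soil group C → CN(II) = 83
CN(I) from CN(II)=83: (4.2·83)/(10 − 0.058·83) = 174300/2593 ≈ 67.219
S = 1000/(174300/2593) − 10 = 8500/1743 in ≈ 4.877 in
Initial abstraction Ia = S/5 = (8500/1743)/5 = 1700/1743 ≈ 0.975 in
P − Ia = 12.550 − 0.975 = 403493/34860 ≈ 11.575 in (> 0, runoff occurs)
Q = (403493/34860)²/((403493/34860) + 8500/1743) = (162806601049/1215219600)/(573493/34860) = 162806601049/19991965980 in ≈ 8.144 in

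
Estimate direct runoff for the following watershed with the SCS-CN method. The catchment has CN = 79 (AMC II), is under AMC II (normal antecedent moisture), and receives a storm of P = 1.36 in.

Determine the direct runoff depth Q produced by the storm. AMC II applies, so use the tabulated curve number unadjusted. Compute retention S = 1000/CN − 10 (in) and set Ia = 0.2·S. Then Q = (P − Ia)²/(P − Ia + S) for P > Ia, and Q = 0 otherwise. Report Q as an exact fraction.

CN(II) = 79; AMC II needs no correction.
S = 1000/79 − 10 = 210/79 in ≈ 2.658 in
Initial abstraction Ia = S/5 = (210/79)/5 = 42/79 ≈ 0.532 in
P − Ia = 1.360 − 0.532 = 1636/1975 ≈ 0.828 in (> 0, runoff occurs)
Q: (1636/1975)² ÷ (6886/1975) = 1338248/6799925 in (≈ 0.197 in)

Q = 1338248/6799925 in ≈ 0.197 in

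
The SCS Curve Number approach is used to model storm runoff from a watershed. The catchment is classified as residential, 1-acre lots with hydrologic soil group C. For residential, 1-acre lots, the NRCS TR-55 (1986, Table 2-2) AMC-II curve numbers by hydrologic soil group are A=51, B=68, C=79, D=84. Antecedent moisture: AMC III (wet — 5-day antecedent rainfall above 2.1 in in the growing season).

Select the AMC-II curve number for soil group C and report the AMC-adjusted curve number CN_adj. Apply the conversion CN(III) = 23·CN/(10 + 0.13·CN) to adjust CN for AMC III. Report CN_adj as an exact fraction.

CN_adj = 181700/2027 ≈ 89.640

NRCS table: residential, 1-acre lots, soil group C → CN(II) = 79
CN(III) from CN(II)=79: (23·79)/(10 + 0.13·79) = 181700/2027 ≈ 89.640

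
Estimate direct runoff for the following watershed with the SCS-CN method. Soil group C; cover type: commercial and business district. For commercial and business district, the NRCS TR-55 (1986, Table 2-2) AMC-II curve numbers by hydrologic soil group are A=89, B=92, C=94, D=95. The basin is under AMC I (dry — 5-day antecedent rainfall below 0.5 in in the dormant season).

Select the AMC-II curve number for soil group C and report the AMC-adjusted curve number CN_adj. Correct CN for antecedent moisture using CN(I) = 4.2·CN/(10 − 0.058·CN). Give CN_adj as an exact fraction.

CN_adj = 32900/379 ≈ 86.807

NRCS table: commercial and business district, soil group C → CN(II) = 94
Adjust CN=94 to AMC I: 4.2·94/(10 − 0.058·94) → (1974/5) ÷ (1137/250) = 32900/379 ≈ 86.807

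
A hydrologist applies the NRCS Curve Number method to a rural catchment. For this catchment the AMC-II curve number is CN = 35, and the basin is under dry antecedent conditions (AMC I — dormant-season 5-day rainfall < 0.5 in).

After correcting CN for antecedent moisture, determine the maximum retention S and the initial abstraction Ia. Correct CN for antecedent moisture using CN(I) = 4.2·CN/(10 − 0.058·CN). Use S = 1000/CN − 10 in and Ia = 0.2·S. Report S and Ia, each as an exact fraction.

S = 6500/147 in ≈ 44.218 in; Ia = 1300/147 in ≈ 8.844 in

CN(I) from CN(II)=35: (4.2·35)/(10 − 0.058·35) = 14700/797 ≈ 18.444
Max retention: S = 1000/(14700/797) − 10 = 6500/147 in (≈ 44.218 in)
Ia = 0.2·(6500/147) = 1300/147 in ≈ 8.844 in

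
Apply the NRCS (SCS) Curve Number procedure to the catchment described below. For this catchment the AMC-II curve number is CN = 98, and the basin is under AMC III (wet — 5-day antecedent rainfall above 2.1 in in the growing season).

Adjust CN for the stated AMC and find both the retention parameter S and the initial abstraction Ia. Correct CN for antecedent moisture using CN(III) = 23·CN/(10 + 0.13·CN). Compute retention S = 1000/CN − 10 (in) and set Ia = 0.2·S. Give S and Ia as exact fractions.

Wet (AMC III): CN(III) = 23·98/(10 + 0.13·98) = 2254/(1137/50) = 112700/1137 ≈ 99.120
S = 1000/(112700/1137) − 10 = 100/1127 in ≈ 0.089 in
Initial abstraction Ia = S/5 = (100/1127)/5 = 20/1127 ≈ 0.018 in

S = 100/1127 in ≈ 0.089 in; Ia = 20/1127 in ≈ 0.018 in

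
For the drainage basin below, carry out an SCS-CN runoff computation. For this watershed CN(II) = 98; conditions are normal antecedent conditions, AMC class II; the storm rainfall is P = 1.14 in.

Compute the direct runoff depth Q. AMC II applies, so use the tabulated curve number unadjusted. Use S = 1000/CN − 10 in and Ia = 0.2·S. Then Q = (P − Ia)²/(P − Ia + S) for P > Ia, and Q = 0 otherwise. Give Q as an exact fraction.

Average conditions: CN = 98 (no AMC adjustment).
S = 1000/98 − 10 = 10/49 in ≈ 0.204 in
Ia = 0.2·(10/49) = 2/49 in ≈ 0.041 in
P − Ia = 1.140 − 0.041 = 2693/2450 ≈ 1.099 in (> 0, runoff occurs)
Q: (2693/2450)² ÷ (3193/2450) = 7252249/7822850 in (≈ 0.927 in)

Q = 7252249/7822850 in ≈ 0.927 in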